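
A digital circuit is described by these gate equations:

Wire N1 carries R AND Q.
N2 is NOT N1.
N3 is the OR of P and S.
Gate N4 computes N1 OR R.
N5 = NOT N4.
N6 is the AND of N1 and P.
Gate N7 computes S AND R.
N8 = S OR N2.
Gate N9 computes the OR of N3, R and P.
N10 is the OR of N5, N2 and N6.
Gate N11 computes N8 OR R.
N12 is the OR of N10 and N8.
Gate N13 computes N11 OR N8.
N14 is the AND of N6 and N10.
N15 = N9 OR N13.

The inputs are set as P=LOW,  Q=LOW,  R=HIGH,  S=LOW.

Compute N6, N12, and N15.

N1 = R AND Q = HIGH AND LOW = LOW
N2 = NOT N1 = NOT LOW = HIGH
N3 = P OR S = LOW OR LOW = LOW
N4 = N1 OR R = LOW OR HIGH = HIGH
N5 = NOT N4 = NOT HIGH = LOW
N6 = N1 AND P = LOW AND LOW = LOW
N8 = S OR N2 = LOW OR HIGH = HIGH
N9 = N3 OR R OR P = LOW OR HIGH OR LOW = HIGH
N10 = N5 OR N2 OR N6 = LOW OR HIGH OR LOW = HIGH
N11 = N8 OR R = HIGH OR HIGH = HIGH
N12 = N10 OR N8 = HIGH OR HIGH = HIGH
N13 = N11 OR N8 = HIGH OR HIGH = HIGH
N15 = N9 OR N13 = HIGH OR HIGH = HIGH

N6 = LOW; N12 = HIGH; N15 = HIGH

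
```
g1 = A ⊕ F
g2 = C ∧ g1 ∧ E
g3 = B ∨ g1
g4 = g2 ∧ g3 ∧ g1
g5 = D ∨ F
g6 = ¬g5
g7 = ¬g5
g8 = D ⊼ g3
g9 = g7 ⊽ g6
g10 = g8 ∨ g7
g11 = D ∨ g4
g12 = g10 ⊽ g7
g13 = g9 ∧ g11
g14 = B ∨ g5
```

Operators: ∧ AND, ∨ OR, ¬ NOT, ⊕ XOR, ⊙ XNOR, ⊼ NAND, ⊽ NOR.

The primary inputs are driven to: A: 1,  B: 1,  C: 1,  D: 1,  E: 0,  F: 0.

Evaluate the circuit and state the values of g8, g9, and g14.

g8 = 0; g9 = 1; g14 = 1

g1 = A XOR F = 1 XOR 0 = 1
g3 = B OR g1 = 1 OR 1 = 1
g5 = D OR F = 1 OR 0 = 1
g6 = NOT g5 = NOT 1 = 0
g7 = NOT g5 = NOT 1 = 0
g8 = D NAND g3 = 1 NAND 1 = 0
g9 = g7 NOR g6 = 0 NOR 0 = 1
g14 = B OR g5 = 1 OR 1 = 1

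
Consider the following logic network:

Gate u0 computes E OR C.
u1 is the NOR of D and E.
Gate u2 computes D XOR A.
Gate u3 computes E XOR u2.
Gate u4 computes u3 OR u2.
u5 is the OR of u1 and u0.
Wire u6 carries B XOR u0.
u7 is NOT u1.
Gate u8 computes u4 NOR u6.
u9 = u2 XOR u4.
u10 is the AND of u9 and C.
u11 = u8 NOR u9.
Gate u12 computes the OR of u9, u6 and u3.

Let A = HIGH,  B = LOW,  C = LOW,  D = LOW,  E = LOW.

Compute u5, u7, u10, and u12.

u0 = E OR C = LOW OR LOW = LOW
u1 = D NOR E = LOW NOR LOW = HIGH
u2 = D XOR A = LOW XOR HIGH = HIGH
u3 = E XOR u2 = LOW XOR HIGH = HIGH
u4 = u3 OR u2 = HIGH OR HIGH = HIGH
u5 = u1 OR u0 = HIGH OR LOW = HIGH
u6 = B XOR u0 = LOW XOR LOW = LOW
u7 = NOT u1 = NOT HIGH = LOW
u9 = u2 XOR u4 = HIGH XOR HIGH = LOW
u10 = u9 AND C = LOW AND LOW = LOW
u12 = u9 OR u6 OR u3 = LOW OR LOW OR HIGH = HIGH

u5 = HIGH; u7 = LOW; u10 = LOW; u12 = HIGH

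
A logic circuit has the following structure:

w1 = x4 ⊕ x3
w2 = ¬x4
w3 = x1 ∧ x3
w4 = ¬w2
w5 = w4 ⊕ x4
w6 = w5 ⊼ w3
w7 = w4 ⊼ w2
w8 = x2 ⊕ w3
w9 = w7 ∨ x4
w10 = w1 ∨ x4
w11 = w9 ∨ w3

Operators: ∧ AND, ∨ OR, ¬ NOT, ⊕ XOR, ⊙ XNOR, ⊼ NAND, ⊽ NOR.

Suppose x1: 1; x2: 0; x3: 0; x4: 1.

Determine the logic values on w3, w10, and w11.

w3 = 0, w10 = 1, w11 = 1

w1 = x4 XOR x3 = 1 XOR 0 = 1
w2 = NOT x4 = NOT 1 = 0
w3 = x1 AND x3 = 1 AND 0 = 0
w4 = NOT w2 = NOT 0 = 1
w7 = w4 NAND w2 = 1 NAND 0 = 1
w9 = w7 OR x4 = 1 OR 1 = 1
w10 = w1 OR x4 = 1 OR 1 = 1
w11 = w9 OR w3 = 1 OR 0 = 1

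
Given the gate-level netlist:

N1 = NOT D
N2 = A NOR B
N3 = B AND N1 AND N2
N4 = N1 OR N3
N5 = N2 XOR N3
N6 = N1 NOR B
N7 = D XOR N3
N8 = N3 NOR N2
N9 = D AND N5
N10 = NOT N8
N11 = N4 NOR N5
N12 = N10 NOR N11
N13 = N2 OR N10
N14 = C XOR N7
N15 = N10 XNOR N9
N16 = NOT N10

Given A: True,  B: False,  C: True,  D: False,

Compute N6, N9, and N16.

N1 = NOT D = NOT False = True
N2 = A NOR B = True NOR False = False
N3 = B AND N1 AND N2 = False AND True AND False = False
N5 = N2 XOR N3 = False XOR False = False
N6 = N1 NOR B = True NOR False = False
N8 = N3 NOR N2 = False NOR False = True
N9 = D AND N5 = False AND False = False
N10 = NOT N8 = NOT True = False
N16 = NOT N10 = NOT False = True

N6 = False, N9 = False, N16 = True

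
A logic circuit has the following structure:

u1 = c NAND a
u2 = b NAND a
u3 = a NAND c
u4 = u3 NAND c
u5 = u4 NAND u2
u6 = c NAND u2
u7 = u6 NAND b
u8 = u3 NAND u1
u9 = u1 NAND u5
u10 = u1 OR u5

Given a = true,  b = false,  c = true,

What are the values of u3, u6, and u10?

u1 = c NAND a = true NAND true = false
u2 = b NAND a = false NAND true = true
u3 = a NAND c = true NAND true = false
u4 = u3 NAND c = false NAND true = true
u5 = u4 NAND u2 = true NAND true = false
u6 = c NAND u2 = true NAND true = false
u10 = u1 OR u5 = false OR false = false

u3 = false, u6 = false, u10 = false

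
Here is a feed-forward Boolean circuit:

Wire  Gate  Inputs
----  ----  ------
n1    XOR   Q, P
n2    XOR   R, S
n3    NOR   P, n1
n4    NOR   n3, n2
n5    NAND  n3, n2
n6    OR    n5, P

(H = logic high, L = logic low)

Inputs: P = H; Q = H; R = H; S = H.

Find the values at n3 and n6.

n3 = L, n6 = H

n1 = Q XOR P = H XOR H = L
n2 = R XOR S = H XOR H = L
n3 = P NOR n1 = H NOR L = L
n5 = n3 NAND n2 = L NAND L = H
n6 = n5 OR P = H OR H = H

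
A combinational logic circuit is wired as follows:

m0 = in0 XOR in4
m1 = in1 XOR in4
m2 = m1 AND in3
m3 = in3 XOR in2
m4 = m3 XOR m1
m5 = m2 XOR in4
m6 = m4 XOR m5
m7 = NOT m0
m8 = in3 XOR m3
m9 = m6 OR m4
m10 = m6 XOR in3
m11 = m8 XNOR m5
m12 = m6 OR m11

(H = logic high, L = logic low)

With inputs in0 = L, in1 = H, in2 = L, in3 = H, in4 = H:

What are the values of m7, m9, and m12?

m0 = in0 XOR in4 = L XOR H = H
m1 = in1 XOR in4 = H XOR H = L
m2 = m1 AND in3 = L AND H = L
m3 = in3 XOR in2 = H XOR L = H
m4 = m3 XOR m1 = H XOR L = H
m5 = m2 XOR in4 = L XOR H = H
m6 = m4 XOR m5 = H XOR H = L
m7 = NOT m0 = NOT H = L
m8 = in3 XOR m3 = H XOR H = L
m9 = m6 OR m4 = L OR H = H
m11 = m8 XNOR m5 = L XNOR H = L
m12 = m6 OR m11 = L OR L = L

m7 = L, m9 = H, m12 = L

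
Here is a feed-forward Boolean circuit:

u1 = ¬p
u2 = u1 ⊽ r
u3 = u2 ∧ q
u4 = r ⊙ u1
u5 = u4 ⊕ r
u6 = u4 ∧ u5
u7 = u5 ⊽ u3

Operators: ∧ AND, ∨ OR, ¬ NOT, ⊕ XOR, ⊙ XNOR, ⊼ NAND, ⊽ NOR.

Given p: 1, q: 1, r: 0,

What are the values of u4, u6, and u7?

u4 = 1, u6 = 1, u7 = 0

u1 = NOT p = NOT 1 = 0
u2 = u1 NOR r = 0 NOR 0 = 1
u3 = u2 AND q = 1 AND 1 = 1
u4 = r XNOR u1 = 0 XNOR 0 = 1
u5 = u4 XOR r = 1 XOR 0 = 1
u6 = u4 AND u5 = 1 AND 1 = 1
u7 = u5 NOR u3 = 1 NOR 1 = 0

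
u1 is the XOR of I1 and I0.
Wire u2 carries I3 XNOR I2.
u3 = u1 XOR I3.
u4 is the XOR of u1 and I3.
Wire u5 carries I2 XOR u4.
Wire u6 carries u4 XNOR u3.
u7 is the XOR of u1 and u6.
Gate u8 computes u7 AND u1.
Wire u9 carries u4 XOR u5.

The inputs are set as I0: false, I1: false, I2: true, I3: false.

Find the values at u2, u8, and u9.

u2 = false, u8 = false, u9 = true

u1 = I1 XOR I0 = false XOR false = false
u2 = I3 XNOR I2 = false XNOR true = false
u3 = u1 XOR I3 = false XOR false = false
u4 = u1 XOR I3 = false XOR false = false
u5 = I2 XOR u4 = true XOR false = true
u6 = u4 XNOR u3 = false XNOR false = true
u7 = u1 XOR u6 = false XOR true = true
u8 = u7 AND u1 = true AND false = false
u9 = u4 XOR u5 = false XOR true = true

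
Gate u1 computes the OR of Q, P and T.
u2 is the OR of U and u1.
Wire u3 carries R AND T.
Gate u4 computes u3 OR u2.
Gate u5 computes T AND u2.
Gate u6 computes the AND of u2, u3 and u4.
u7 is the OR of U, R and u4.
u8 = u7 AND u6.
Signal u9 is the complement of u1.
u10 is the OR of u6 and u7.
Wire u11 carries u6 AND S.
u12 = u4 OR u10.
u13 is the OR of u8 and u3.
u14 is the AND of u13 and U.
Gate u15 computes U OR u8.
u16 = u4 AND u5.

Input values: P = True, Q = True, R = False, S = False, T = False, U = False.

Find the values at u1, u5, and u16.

u1 = Q OR P OR T = True OR True OR False = True
u2 = U OR u1 = False OR True = True
u3 = R AND T = False AND False = False
u4 = u3 OR u2 = False OR True = True
u5 = T AND u2 = False AND True = False
u16 = u4 AND u5 = True AND False = False

u1 = True, u5 = False, u16 = False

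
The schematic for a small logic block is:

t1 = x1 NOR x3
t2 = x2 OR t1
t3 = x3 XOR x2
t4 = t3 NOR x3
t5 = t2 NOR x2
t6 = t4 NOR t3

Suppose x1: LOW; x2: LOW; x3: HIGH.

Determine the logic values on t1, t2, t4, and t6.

t1 = LOW, t2 = LOW, t4 = LOW, t6 = LOW

t1 = x1 NOR x3 = LOW NOR HIGH = LOW
t2 = x2 OR t1 = LOW OR LOW = LOW
t3 = x3 XOR x2 = HIGH XOR LOW = HIGH
t4 = t3 NOR x3 = HIGH NOR HIGH = LOW
t6 = t4 NOR t3 = LOW NOR HIGH = LOW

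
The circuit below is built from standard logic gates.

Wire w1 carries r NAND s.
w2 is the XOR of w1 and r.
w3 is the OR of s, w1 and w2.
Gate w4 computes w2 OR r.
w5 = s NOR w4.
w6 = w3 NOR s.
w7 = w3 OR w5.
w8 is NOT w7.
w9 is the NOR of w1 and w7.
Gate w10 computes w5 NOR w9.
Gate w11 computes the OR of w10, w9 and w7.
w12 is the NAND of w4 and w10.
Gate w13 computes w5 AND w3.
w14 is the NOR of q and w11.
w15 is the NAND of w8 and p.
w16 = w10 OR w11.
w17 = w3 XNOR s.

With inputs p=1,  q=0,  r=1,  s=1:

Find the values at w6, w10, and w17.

w6 = 0; w10 = 1; w17 = 1

w1 = r NAND s = 1 NAND 1 = 0
w2 = w1 XOR r = 0 XOR 1 = 1
w3 = s OR w1 OR w2 = 1 OR 0 OR 1 = 1
w4 = w2 OR r = 1 OR 1 = 1
w5 = s NOR w4 = 1 NOR 1 = 0
w6 = w3 NOR s = 1 NOR 1 = 0
w7 = w3 OR w5 = 1 OR 0 = 1
w9 = w1 NOR w7 = 0 NOR 1 = 0
w10 = w5 NOR w9 = 0 NOR 0 = 1
w17 = w3 XNOR s = 1 XNOR 1 = 1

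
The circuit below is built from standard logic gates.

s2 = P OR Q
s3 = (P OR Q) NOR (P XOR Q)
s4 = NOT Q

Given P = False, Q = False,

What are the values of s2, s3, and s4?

s2 = False; s3 = True; s4 = True

s2 = False OR False = False
s3 = (False OR False) NOR (False XOR False) = True
s4 = NOT False = True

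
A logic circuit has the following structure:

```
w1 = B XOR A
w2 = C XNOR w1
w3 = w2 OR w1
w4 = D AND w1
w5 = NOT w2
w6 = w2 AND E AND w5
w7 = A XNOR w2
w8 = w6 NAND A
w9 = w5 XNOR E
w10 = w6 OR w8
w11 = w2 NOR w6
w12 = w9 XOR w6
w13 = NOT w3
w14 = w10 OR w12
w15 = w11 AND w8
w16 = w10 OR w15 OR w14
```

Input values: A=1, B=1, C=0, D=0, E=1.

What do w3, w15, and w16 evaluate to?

w3 = 1  w15 = 0  w16 = 1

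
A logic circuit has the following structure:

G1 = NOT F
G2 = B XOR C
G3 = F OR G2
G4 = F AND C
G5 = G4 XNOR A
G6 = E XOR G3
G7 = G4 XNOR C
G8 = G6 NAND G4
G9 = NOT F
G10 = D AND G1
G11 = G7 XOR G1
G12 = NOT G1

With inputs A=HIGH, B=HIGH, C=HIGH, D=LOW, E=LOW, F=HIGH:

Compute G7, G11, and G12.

G1 = NOT F = NOT HIGH = LOW
G4 = F AND C = HIGH AND HIGH = HIGH
G7 = G4 XNOR C = HIGH XNOR HIGH = HIGH
G11 = G7 XOR G1 = HIGH XOR LOW = HIGH
G12 = NOT G1 = NOT LOW = HIGH

G7 = HIGH  G11 = HIGH  G12 = HIGH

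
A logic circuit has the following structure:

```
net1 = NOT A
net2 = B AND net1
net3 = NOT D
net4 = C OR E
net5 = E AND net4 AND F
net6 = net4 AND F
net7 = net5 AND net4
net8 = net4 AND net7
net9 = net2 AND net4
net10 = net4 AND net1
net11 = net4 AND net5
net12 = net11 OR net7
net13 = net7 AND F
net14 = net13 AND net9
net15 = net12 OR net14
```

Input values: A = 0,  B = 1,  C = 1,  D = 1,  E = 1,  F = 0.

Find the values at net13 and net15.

net13 = 0; net15 = 0

net1 = NOT A = NOT 0 = 1
net2 = B AND net1 = 1 AND 1 = 1
net4 = C OR E = 1 OR 1 = 1
net5 = E AND net4 AND F = 1 AND 1 AND 0 = 0
net7 = net5 AND net4 = 0 AND 1 = 0
net9 = net2 AND net4 = 1 AND 1 = 1
net11 = net4 AND net5 = 1 AND 0 = 0
net12 = net11 OR net7 = 0 OR 0 = 0
net13 = net7 AND F = 0 AND 0 = 0
net14 = net13 AND net9 = 0 AND 1 = 0
net15 = net12 OR net14 = 0 OR 0 = 0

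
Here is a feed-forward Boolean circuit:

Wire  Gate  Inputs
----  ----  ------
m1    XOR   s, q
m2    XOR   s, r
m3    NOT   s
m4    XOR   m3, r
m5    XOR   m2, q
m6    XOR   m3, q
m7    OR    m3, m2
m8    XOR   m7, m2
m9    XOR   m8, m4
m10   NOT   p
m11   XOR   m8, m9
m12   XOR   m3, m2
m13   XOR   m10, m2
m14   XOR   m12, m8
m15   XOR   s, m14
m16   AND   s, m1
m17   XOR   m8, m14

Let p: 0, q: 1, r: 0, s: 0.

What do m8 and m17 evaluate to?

m8 = 1; m17 = 1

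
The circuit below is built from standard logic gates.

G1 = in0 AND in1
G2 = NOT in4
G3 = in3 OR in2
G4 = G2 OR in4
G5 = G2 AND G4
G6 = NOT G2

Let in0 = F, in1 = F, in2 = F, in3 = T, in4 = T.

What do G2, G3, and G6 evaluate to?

G2 = F, G3 = T, G6 = T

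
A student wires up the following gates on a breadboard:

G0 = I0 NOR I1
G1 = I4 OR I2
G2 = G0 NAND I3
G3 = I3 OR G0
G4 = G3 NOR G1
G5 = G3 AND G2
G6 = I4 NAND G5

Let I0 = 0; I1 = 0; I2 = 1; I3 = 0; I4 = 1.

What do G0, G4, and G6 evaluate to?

G0 = 1, G4 = 0, G6 = 0

G0 = I0 NOR I1 = 0 NOR 0 = 1
G1 = I4 OR I2 = 1 OR 1 = 1
G2 = G0 NAND I3 = 1 NAND 0 = 1
G3 = I3 OR G0 = 0 OR 1 = 1
G4 = G3 NOR G1 = 1 NOR 1 = 0
G5 = G3 AND G2 = 1 AND 1 = 1
G6 = I4 NAND G5 = 1 NAND 1 = 0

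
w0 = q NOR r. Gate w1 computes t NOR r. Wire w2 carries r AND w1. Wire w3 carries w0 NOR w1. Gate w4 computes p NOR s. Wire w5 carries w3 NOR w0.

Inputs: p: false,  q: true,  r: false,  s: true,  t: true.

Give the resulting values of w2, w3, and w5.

w2 = false, w3 = true, w5 = false

w0 = q NOR r = true NOR false = false
w1 = t NOR r = true NOR false = false
w2 = r AND w1 = false AND false = false
w3 = w0 NOR w1 = false NOR false = true
w5 = w3 NOR w0 = true NOR false = false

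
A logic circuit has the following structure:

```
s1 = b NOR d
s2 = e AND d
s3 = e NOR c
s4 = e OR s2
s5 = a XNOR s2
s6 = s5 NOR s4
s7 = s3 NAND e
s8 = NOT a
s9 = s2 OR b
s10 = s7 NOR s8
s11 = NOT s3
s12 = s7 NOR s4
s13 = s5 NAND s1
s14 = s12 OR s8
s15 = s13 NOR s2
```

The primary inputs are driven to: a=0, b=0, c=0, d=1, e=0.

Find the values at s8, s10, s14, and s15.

s8 = 1  s10 = 0  s14 = 1  s15 = 0

s1 = b NOR d = 0 NOR 1 = 0
s2 = e AND d = 0 AND 1 = 0
s3 = e NOR c = 0 NOR 0 = 1
s4 = e OR s2 = 0 OR 0 = 0
s5 = a XNOR s2 = 0 XNOR 0 = 1
s7 = s3 NAND e = 1 NAND 0 = 1
s8 = NOT a = NOT 0 = 1
s10 = s7 NOR s8 = 1 NOR 1 = 0
s12 = s7 NOR s4 = 1 NOR 0 = 0
s13 = s5 NAND s1 = 1 NAND 0 = 1
s14 = s12 OR s8 = 0 OR 1 = 1
s15 = s13 NOR s2 = 1 NOR 0 = 0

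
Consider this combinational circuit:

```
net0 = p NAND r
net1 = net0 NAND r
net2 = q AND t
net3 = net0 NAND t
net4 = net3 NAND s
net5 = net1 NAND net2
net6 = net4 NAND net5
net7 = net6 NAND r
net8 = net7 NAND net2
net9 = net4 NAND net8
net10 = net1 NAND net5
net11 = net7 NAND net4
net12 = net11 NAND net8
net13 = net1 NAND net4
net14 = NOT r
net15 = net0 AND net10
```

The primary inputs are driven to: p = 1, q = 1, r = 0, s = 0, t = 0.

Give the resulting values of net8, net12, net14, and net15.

net8 = 1, net12 = 1, net14 = 1, net15 = 0

net0 = p NAND r = 1 NAND 0 = 1
net1 = net0 NAND r = 1 NAND 0 = 1
net2 = q AND t = 1 AND 0 = 0
net3 = net0 NAND t = 1 NAND 0 = 1
net4 = net3 NAND s = 1 NAND 0 = 1
net5 = net1 NAND net2 = 1 NAND 0 = 1
net6 = net4 NAND net5 = 1 NAND 1 = 0
net7 = net6 NAND r = 0 NAND 0 = 1
net8 = net7 NAND net2 = 1 NAND 0 = 1
net10 = net1 NAND net5 = 1 NAND 1 = 0
net11 = net7 NAND net4 = 1 NAND 1 = 0
net12 = net11 NAND net8 = 0 NAND 1 = 1
net14 = NOT r = NOT 0 = 1
net15 = net0 AND net10 = 1 AND 0 = 0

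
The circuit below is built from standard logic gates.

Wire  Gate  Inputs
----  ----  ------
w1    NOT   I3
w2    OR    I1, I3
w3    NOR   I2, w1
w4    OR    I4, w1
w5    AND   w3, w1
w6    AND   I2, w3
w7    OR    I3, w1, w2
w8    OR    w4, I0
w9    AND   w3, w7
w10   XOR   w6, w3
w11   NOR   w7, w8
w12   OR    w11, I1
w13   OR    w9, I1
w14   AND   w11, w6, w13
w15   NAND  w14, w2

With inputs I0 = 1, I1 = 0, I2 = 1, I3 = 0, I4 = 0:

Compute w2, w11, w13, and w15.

w2 = 0, w11 = 0, w13 = 0, w15 = 1

w1 = NOT I3 = NOT 0 = 1
w2 = I1 OR I3 = 0 OR 0 = 0
w3 = I2 NOR w1 = 1 NOR 1 = 0
w4 = I4 OR w1 = 0 OR 1 = 1
w6 = I2 AND w3 = 1 AND 0 = 0
w7 = I3 OR w1 OR w2 = 0 OR 1 OR 0 = 1
w8 = w4 OR I0 = 1 OR 1 = 1
w9 = w3 AND w7 = 0 AND 1 = 0
w11 = w7 NOR w8 = 1 NOR 1 = 0
w13 = w9 OR I1 = 0 OR 0 = 0
w14 = w11 AND w6 AND w13 = 0 AND 0 AND 0 = 0
w15 = w14 NAND w2 = 0 NAND 0 = 1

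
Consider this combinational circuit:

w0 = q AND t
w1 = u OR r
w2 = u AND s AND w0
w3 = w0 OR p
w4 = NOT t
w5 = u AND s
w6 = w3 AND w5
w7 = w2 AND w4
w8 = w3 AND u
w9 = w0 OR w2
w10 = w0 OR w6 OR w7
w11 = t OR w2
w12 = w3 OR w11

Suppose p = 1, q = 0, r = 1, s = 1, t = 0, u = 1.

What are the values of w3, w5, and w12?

w0 = q AND t = 0 AND 0 = 0
w2 = u AND s AND w0 = 1 AND 1 AND 0 = 0
w3 = w0 OR p = 0 OR 1 = 1
w5 = u AND s = 1 AND 1 = 1
w11 = t OR w2 = 0 OR 0 = 0
w12 = w3 OR w11 = 1 OR 0 = 1

w3 = 1  w5 = 1  w12 = 1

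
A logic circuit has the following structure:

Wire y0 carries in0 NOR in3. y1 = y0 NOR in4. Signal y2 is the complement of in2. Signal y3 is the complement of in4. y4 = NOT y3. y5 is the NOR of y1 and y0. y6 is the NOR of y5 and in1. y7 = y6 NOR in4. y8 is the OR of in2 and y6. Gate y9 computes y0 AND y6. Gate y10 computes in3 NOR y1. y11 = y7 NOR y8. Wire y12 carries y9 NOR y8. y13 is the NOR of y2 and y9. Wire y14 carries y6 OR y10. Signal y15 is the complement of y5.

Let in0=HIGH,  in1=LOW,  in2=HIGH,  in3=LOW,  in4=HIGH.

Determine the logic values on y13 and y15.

y13 = HIGH, y15 = LOW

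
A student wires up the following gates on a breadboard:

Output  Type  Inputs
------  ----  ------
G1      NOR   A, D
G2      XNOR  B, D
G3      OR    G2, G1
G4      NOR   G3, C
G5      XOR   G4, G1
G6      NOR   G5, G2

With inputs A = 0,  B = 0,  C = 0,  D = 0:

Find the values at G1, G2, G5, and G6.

G1 = A NOR D = 0 NOR 0 = 1
G2 = B XNOR D = 0 XNOR 0 = 1
G3 = G2 OR G1 = 1 OR 1 = 1
G4 = G3 NOR C = 1 NOR 0 = 0
G5 = G4 XOR G1 = 0 XOR 1 = 1
G6 = G5 NOR G2 = 1 NOR 1 = 0

G1 = 1, G2 = 1, G5 = 1, G6 = 0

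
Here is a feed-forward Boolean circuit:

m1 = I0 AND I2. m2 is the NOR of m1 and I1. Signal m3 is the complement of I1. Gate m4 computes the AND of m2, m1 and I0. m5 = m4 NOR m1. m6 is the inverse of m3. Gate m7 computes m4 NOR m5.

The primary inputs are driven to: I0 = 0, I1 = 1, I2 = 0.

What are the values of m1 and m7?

m1 = 0, m7 = 0

m1 = I0 AND I2 = 0 AND 0 = 0
m2 = m1 NOR I1 = 0 NOR 1 = 0
m4 = m2 AND m1 AND I0 = 0 AND 0 AND 0 = 0
m5 = m4 NOR m1 = 0 NOR 0 = 1
m7 = m4 NOR m5 = 0 NOR 1 = 0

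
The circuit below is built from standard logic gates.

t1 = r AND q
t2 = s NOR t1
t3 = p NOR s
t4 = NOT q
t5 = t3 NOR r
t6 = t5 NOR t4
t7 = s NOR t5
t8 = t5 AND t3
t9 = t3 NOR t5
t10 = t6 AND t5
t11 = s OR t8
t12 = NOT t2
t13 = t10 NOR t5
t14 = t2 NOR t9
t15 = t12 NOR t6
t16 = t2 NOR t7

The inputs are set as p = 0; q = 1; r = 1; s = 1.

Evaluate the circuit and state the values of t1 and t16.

t1 = 1; t16 = 1

t1 = r AND q = 1 AND 1 = 1
t2 = s NOR t1 = 1 NOR 1 = 0
t3 = p NOR s = 0 NOR 1 = 0
t5 = t3 NOR r = 0 NOR 1 = 0
t7 = s NOR t5 = 1 NOR 0 = 0
t16 = t2 NOR t7 = 0 NOR 0 = 1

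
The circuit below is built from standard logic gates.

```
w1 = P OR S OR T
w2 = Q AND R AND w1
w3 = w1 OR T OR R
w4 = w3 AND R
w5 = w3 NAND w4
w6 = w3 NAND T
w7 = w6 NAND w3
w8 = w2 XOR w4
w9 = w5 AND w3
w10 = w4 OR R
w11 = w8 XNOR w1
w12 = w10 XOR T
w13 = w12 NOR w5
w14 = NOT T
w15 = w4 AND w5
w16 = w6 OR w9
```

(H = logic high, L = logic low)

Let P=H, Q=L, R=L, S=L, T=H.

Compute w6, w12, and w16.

w6 = L, w12 = H, w16 = H

w1 = P OR S OR T = H OR L OR H = H
w3 = w1 OR T OR R = H OR H OR L = H
w4 = w3 AND R = H AND L = L
w5 = w3 NAND w4 = H NAND L = H
w6 = w3 NAND T = H NAND H = L
w9 = w5 AND w3 = H AND H = H
w10 = w4 OR R = L OR L = L
w12 = w10 XOR T = L XOR H = H
w16 = w6 OR w9 = L OR H = H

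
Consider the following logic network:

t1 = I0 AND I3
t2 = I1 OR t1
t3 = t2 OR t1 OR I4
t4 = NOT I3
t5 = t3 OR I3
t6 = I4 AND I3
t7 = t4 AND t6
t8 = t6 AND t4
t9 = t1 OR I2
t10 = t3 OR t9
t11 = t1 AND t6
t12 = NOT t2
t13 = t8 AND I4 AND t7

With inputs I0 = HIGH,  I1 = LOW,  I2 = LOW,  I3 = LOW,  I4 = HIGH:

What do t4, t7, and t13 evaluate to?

t4 = HIGH, t7 = LOW, t13 = LOW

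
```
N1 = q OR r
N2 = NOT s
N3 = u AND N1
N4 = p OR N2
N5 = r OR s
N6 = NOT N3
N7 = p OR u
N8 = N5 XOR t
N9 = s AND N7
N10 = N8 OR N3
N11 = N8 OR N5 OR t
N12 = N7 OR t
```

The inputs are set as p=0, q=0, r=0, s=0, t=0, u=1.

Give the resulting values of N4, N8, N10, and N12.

N1 = q OR r = 0 OR 0 = 0
N2 = NOT s = NOT 0 = 1
N3 = u AND N1 = 1 AND 0 = 0
N4 = p OR N2 = 0 OR 1 = 1
N5 = r OR s = 0 OR 0 = 0
N7 = p OR u = 0 OR 1 = 1
N8 = N5 XOR t = 0 XOR 0 = 0
N10 = N8 OR N3 = 0 OR 0 = 0
N12 = N7 OR t = 1 OR 0 = 1

N4 = 1; N8 = 0; N10 = 0; N12 = 1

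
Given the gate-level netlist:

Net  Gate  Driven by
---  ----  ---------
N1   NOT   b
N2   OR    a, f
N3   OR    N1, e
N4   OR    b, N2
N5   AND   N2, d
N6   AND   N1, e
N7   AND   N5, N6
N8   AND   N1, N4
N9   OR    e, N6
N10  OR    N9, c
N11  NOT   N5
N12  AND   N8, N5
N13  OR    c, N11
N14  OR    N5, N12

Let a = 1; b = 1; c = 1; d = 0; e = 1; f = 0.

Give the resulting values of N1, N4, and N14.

N1 = NOT b = NOT 1 = 0
N2 = a OR f = 1 OR 0 = 1
N4 = b OR N2 = 1 OR 1 = 1
N5 = N2 AND d = 1 AND 0 = 0
N8 = N1 AND N4 = 0 AND 1 = 0
N12 = N8 AND N5 = 0 AND 0 = 0
N14 = N5 OR N12 = 0 OR 0 = 0

N1 = 0, N4 = 1, N14 = 0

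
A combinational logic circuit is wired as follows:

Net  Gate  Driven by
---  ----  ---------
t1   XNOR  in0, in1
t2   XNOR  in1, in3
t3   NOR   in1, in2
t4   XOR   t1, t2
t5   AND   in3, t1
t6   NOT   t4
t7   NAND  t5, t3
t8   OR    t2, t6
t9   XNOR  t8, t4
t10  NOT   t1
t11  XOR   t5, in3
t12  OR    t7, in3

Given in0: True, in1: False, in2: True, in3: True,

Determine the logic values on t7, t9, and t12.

t7 = True  t9 = False  t12 = True

t1 = in0 XNOR in1 = True XNOR False = False
t2 = in1 XNOR in3 = False XNOR True = False
t3 = in1 NOR in2 = False NOR True = False
t4 = t1 XOR t2 = False XOR False = False
t5 = in3 AND t1 = True AND False = False
t6 = NOT t4 = NOT False = True
t7 = t5 NAND t3 = False NAND False = True
t8 = t2 OR t6 = False OR True = True
t9 = t8 XNOR t4 = True XNOR False = False
t12 = t7 OR in3 = True OR True = True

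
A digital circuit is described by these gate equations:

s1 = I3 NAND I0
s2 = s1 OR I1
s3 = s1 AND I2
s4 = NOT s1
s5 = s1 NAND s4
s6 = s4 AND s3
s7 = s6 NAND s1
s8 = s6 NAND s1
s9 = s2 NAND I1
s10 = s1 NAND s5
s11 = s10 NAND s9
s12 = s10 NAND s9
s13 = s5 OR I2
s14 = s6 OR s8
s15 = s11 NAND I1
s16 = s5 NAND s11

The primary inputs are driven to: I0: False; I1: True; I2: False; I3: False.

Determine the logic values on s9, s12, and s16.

s9 = False, s12 = True, s16 = False

s1 = I3 NAND I0 = False NAND False = True
s2 = s1 OR I1 = True OR True = True
s4 = NOT s1 = NOT True = False
s5 = s1 NAND s4 = True NAND False = True
s9 = s2 NAND I1 = True NAND True = False
s10 = s1 NAND s5 = True NAND True = False
s11 = s10 NAND s9 = False NAND False = True
s12 = s10 NAND s9 = False NAND False = True
s16 = s5 NAND s11 = True NAND True = False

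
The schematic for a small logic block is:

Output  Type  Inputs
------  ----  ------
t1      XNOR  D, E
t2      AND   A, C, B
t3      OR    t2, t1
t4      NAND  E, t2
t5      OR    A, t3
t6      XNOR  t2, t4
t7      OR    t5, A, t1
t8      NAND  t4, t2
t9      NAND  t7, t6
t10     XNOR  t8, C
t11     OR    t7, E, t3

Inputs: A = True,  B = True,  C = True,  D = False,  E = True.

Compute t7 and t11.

t1 = D XNOR E = False XNOR True = False
t2 = A AND C AND B = True AND True AND True = True
t3 = t2 OR t1 = True OR False = True
t5 = A OR t3 = True OR True = True
t7 = t5 OR A OR t1 = True OR True OR False = True
t11 = t7 OR E OR t3 = True OR True OR True = True

t7 = True; t11 = True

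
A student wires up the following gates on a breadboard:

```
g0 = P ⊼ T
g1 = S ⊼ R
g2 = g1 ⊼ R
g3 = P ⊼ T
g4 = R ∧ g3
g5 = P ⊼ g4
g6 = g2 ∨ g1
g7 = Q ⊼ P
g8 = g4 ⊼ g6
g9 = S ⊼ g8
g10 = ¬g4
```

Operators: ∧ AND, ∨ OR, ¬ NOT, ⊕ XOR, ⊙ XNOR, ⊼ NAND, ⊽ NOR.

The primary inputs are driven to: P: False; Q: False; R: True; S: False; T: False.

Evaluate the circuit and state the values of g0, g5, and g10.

g0 = P NAND T = False NAND False = True
g3 = P NAND T = False NAND False = True
g4 = R AND g3 = True AND True = True
g5 = P NAND g4 = False NAND True = True
g10 = NOT g4 = NOT True = False

g0 = True, g5 = True, g10 = False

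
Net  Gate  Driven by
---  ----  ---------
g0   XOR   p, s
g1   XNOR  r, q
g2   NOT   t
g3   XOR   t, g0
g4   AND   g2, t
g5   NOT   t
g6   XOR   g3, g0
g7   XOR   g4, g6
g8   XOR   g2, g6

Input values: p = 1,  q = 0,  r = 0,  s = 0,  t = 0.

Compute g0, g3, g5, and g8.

g0 = p XOR s = 1 XOR 0 = 1
g2 = NOT t = NOT 0 = 1
g3 = t XOR g0 = 0 XOR 1 = 1
g5 = NOT t = NOT 0 = 1
g6 = g3 XOR g0 = 1 XOR 1 = 0
g8 = g2 XOR g6 = 1 XOR 0 = 1

g0 = 1, g3 = 1, g5 = 1, g8 = 1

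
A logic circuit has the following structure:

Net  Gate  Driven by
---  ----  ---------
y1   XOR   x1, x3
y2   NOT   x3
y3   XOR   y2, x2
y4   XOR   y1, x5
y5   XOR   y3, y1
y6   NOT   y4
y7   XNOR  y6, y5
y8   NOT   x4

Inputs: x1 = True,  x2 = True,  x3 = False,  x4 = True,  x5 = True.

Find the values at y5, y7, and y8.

y5 = True, y7 = True, y8 = False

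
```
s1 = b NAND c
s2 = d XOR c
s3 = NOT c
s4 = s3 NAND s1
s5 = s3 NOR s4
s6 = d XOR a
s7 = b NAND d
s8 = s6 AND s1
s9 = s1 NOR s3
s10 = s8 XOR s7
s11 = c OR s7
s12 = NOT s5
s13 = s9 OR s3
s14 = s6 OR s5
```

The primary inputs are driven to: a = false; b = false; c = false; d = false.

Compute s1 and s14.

s1 = b NAND c = false NAND false = true
s3 = NOT c = NOT false = true
s4 = s3 NAND s1 = true NAND true = false
s5 = s3 NOR s4 = true NOR false = false
s6 = d XOR a = false XOR false = false
s14 = s6 OR s5 = false OR false = false

s1 = true  s14 = false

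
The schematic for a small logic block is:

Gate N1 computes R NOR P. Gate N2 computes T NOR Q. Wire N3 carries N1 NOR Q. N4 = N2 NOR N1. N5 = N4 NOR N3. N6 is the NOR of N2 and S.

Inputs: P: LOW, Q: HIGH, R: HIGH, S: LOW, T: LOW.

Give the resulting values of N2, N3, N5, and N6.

N2 = LOW  N3 = LOW  N5 = LOW  N6 = HIGH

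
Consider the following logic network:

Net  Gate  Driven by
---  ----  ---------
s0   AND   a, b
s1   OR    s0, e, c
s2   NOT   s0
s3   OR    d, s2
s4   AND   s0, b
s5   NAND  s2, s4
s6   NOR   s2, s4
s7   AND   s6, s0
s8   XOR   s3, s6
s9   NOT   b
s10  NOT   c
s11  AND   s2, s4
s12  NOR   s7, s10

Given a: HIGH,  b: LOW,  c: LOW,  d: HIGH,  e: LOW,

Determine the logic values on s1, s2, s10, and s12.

s1 = LOW, s2 = HIGH, s10 = HIGH, s12 = LOW

s0 = a AND b = HIGH AND LOW = LOW
s1 = s0 OR e OR c = LOW OR LOW OR LOW = LOW
s2 = NOT s0 = NOT LOW = HIGH
s4 = s0 AND b = LOW AND LOW = LOW
s6 = s2 NOR s4 = HIGH NOR LOW = LOW
s7 = s6 AND s0 = LOW AND LOW = LOW
s10 = NOT c = NOT LOW = HIGH
s12 = s7 NOR s10 = LOW NOR HIGH = LOW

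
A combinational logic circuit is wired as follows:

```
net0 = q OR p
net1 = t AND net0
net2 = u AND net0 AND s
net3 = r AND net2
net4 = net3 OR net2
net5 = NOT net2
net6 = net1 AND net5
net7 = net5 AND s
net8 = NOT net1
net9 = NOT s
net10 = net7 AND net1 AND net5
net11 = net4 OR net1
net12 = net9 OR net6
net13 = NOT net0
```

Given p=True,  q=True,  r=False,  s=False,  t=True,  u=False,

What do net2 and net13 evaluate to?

net2 = False, net13 = False

net0 = q OR p = True OR True = True
net2 = u AND net0 AND s = False AND True AND False = False
net13 = NOT net0 = NOT True = False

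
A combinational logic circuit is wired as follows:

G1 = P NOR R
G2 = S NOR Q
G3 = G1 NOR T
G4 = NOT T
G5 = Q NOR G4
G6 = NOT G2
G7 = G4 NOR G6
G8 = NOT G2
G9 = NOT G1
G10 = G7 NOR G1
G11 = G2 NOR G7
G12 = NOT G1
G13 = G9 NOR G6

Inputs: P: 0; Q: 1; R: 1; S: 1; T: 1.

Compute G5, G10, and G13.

G5 = 0, G10 = 1, G13 = 0

G1 = P NOR R = 0 NOR 1 = 0
G2 = S NOR Q = 1 NOR 1 = 0
G4 = NOT T = NOT 1 = 0
G5 = Q NOR G4 = 1 NOR 0 = 0
G6 = NOT G2 = NOT 0 = 1
G7 = G4 NOR G6 = 0 NOR 1 = 0
G9 = NOT G1 = NOT 0 = 1
G10 = G7 NOR G1 = 0 NOR 0 = 1
G13 = G9 NOR G6 = 1 NOR 1 = 0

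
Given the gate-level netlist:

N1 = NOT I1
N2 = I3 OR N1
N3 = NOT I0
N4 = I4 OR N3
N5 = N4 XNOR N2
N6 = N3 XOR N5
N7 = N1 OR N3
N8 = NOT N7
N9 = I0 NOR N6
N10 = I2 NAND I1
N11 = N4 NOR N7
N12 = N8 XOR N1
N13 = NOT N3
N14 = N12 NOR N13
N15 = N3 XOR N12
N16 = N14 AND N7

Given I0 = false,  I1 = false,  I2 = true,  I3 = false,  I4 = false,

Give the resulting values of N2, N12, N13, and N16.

N2 = true, N12 = true, N13 = false, N16 = false

N1 = NOT I1 = NOT false = true
N2 = I3 OR N1 = false OR true = true
N3 = NOT I0 = NOT false = true
N7 = N1 OR N3 = true OR true = true
N8 = NOT N7 = NOT true = false
N12 = N8 XOR N1 = false XOR true = true
N13 = NOT N3 = NOT true = false
N14 = N12 NOR N13 = true NOR false = false
N16 = N14 AND N7 = false AND true = false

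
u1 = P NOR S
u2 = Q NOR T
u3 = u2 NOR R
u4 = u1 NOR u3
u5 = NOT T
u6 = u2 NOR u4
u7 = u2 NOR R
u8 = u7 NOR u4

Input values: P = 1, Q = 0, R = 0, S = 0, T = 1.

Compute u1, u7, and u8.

u1 = P NOR S = 1 NOR 0 = 0
u2 = Q NOR T = 0 NOR 1 = 0
u3 = u2 NOR R = 0 NOR 0 = 1
u4 = u1 NOR u3 = 0 NOR 1 = 0
u7 = u2 NOR R = 0 NOR 0 = 1
u8 = u7 NOR u4 = 1 NOR 0 = 0

u1 = 0  u7 = 1  u8 = 0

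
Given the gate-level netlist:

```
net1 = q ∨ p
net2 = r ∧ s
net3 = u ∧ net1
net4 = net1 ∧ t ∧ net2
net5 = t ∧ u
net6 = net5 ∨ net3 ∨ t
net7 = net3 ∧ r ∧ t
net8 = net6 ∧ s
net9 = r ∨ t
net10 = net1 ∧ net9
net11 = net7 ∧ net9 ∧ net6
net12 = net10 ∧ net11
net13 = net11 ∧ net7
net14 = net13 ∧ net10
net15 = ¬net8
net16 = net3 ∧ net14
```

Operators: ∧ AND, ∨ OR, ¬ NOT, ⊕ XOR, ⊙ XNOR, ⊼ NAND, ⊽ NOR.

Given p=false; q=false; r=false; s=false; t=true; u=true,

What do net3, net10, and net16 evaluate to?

net3 = false; net10 = false; net16 = false

net1 = q OR p = false OR false = false
net3 = u AND net1 = true AND false = false
net5 = t AND u = true AND true = true
net6 = net5 OR net3 OR t = true OR false OR true = true
net7 = net3 AND r AND t = false AND false AND true = false
net9 = r OR t = false OR true = true
net10 = net1 AND net9 = false AND true = false
net11 = net7 AND net9 AND net6 = false AND true AND true = false
net13 = net11 AND net7 = false AND false = false
net14 = net13 AND net10 = false AND false = false
net16 = net3 AND net14 = false AND false = false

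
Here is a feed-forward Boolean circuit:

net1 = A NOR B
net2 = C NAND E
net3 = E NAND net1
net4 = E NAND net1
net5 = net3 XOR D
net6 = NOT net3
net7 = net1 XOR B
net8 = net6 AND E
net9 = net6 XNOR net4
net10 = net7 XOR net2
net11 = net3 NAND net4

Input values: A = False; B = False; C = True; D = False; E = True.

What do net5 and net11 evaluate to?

net5 = False, net11 = True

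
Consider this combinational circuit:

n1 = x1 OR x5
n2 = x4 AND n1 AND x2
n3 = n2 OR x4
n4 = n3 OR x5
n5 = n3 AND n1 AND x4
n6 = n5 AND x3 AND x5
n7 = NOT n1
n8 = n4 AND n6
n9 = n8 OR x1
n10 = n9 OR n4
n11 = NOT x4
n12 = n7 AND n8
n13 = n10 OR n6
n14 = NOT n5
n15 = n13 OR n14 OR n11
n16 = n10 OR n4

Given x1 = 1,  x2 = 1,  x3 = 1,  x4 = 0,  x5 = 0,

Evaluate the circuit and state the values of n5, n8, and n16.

n1 = x1 OR x5 = 1 OR 0 = 1
n2 = x4 AND n1 AND x2 = 0 AND 1 AND 1 = 0
n3 = n2 OR x4 = 0 OR 0 = 0
n4 = n3 OR x5 = 0 OR 0 = 0
n5 = n3 AND n1 AND x4 = 0 AND 1 AND 0 = 0
n6 = n5 AND x3 AND x5 = 0 AND 1 AND 0 = 0
n8 = n4 AND n6 = 0 AND 0 = 0
n9 = n8 OR x1 = 0 OR 1 = 1
n10 = n9 OR n4 = 1 OR 0 = 1
n16 = n10 OR n4 = 1 OR 0 = 1

n5 = 0, n8 = 0, n16 = 1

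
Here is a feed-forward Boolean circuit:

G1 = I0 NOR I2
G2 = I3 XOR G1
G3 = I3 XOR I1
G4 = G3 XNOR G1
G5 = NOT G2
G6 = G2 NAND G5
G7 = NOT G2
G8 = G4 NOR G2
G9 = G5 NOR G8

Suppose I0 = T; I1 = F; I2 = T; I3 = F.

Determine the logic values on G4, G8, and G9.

G4 = T; G8 = F; G9 = F

G1 = I0 NOR I2 = T NOR T = F
G2 = I3 XOR G1 = F XOR F = F
G3 = I3 XOR I1 = F XOR F = F
G4 = G3 XNOR G1 = F XNOR F = T
G5 = NOT G2 = NOT F = T
G8 = G4 NOR G2 = T NOR F = F
G9 = G5 NOR G8 = T NOR F = F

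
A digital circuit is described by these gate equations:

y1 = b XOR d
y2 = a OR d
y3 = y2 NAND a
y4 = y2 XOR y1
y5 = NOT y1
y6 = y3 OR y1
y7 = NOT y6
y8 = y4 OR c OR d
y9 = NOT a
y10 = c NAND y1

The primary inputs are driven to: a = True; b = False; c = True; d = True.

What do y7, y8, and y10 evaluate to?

y7 = False  y8 = True  y10 = False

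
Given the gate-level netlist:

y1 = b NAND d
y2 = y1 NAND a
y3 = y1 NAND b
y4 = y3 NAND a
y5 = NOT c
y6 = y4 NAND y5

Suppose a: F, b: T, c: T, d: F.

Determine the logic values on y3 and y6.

y1 = b NAND d = T NAND F = T
y3 = y1 NAND b = T NAND T = F
y4 = y3 NAND a = F NAND F = T
y5 = NOT c = NOT T = F
y6 = y4 NAND y5 = T NAND F = T

y3 = F, y6 = T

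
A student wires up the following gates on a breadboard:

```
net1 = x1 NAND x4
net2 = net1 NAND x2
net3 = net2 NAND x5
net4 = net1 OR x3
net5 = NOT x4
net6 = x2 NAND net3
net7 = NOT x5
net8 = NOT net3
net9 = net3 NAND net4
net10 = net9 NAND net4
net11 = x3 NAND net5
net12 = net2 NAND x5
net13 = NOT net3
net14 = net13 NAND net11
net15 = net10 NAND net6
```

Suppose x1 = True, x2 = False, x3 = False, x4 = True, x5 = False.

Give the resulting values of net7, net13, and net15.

net7 = True, net13 = False, net15 = False

net1 = x1 NAND x4 = True NAND True = False
net2 = net1 NAND x2 = False NAND False = True
net3 = net2 NAND x5 = True NAND False = True
net4 = net1 OR x3 = False OR False = False
net6 = x2 NAND net3 = False NAND True = True
net7 = NOT x5 = NOT False = True
net9 = net3 NAND net4 = True NAND False = True
net10 = net9 NAND net4 = True NAND False = True
net13 = NOT net3 = NOT True = False
net15 = net10 NAND net6 = True NAND True = False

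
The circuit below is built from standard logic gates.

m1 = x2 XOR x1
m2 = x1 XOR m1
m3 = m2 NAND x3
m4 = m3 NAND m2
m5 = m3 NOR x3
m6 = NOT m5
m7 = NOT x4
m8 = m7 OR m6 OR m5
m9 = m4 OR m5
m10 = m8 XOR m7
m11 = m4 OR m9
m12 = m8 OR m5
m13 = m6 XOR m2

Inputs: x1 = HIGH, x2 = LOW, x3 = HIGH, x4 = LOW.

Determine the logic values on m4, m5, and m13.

m1 = x2 XOR x1 = LOW XOR HIGH = HIGH
m2 = x1 XOR m1 = HIGH XOR HIGH = LOW
m3 = m2 NAND x3 = LOW NAND HIGH = HIGH
m4 = m3 NAND m2 = HIGH NAND LOW = HIGH
m5 = m3 NOR x3 = HIGH NOR HIGH = LOW
m6 = NOT m5 = NOT LOW = HIGH
m13 = m6 XOR m2 = HIGH XOR LOW = HIGH

m4 = HIGH  m5 = LOW  m13 = HIGH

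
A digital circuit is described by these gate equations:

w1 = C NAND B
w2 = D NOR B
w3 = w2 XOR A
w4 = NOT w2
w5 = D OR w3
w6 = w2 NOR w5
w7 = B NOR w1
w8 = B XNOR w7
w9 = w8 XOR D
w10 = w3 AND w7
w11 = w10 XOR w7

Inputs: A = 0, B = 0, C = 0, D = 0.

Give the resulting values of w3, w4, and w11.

w1 = C NAND B = 0 NAND 0 = 1
w2 = D NOR B = 0 NOR 0 = 1
w3 = w2 XOR A = 1 XOR 0 = 1
w4 = NOT w2 = NOT 1 = 0
w7 = B NOR w1 = 0 NOR 1 = 0
w10 = w3 AND w7 = 1 AND 0 = 0
w11 = w10 XOR w7 = 0 XOR 0 = 0

w3 = 1; w4 = 0; w11 = 0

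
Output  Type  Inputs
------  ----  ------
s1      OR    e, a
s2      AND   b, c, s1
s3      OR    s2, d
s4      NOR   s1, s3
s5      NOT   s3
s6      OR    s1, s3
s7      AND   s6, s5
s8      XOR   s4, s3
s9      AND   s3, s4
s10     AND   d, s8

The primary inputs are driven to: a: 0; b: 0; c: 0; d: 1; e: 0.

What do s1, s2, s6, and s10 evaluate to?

s1 = 0  s2 = 0  s6 = 1  s10 = 1

s1 = e OR a = 0 OR 0 = 0
s2 = b AND c AND s1 = 0 AND 0 AND 0 = 0
s3 = s2 OR d = 0 OR 1 = 1
s4 = s1 NOR s3 = 0 NOR 1 = 0
s6 = s1 OR s3 = 0 OR 1 = 1
s8 = s4 XOR s3 = 0 XOR 1 = 1
s10 = d AND s8 = 1 AND 1 = 1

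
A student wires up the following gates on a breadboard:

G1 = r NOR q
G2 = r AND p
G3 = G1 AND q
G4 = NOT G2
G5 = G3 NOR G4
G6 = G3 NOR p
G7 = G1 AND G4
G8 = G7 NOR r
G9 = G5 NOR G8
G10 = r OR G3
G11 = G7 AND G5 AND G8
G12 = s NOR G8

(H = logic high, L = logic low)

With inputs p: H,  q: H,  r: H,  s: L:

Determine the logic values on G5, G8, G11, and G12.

G1 = r NOR q = H NOR H = L
G2 = r AND p = H AND H = H
G3 = G1 AND q = L AND H = L
G4 = NOT G2 = NOT H = L
G5 = G3 NOR G4 = L NOR L = H
G7 = G1 AND G4 = L AND L = L
G8 = G7 NOR r = L NOR H = L
G11 = G7 AND G5 AND G8 = L AND H AND L = L
G12 = s NOR G8 = L NOR L = H

G5 = H  G8 = L  G11 = L  G12 = H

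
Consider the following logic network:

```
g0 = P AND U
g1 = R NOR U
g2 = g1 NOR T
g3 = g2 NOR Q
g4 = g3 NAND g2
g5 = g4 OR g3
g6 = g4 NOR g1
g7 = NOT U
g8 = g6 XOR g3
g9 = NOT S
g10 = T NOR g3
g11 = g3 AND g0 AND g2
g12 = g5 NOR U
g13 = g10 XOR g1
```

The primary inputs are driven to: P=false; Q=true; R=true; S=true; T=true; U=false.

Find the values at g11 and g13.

g11 = false; g13 = false

g0 = P AND U = false AND false = false
g1 = R NOR U = true NOR false = false
g2 = g1 NOR T = false NOR true = false
g3 = g2 NOR Q = false NOR true = false
g10 = T NOR g3 = true NOR false = false
g11 = g3 AND g0 AND g2 = false AND false AND false = false
g13 = g10 XOR g1 = false XOR false = false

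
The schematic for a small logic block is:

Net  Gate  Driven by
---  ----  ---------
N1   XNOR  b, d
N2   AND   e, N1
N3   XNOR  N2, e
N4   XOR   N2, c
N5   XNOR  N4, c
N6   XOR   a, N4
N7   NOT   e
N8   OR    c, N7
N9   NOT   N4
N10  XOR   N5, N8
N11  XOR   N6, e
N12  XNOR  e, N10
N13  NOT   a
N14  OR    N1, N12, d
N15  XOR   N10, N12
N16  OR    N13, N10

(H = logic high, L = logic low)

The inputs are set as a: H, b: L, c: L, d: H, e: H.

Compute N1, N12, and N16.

N1 = L, N12 = H, N16 = H

N1 = b XNOR d = L XNOR H = L
N2 = e AND N1 = H AND L = L
N4 = N2 XOR c = L XOR L = L
N5 = N4 XNOR c = L XNOR L = H
N7 = NOT e = NOT H = L
N8 = c OR N7 = L OR L = L
N10 = N5 XOR N8 = H XOR L = H
N12 = e XNOR N10 = H XNOR H = H
N13 = NOT a = NOT H = L
N16 = N13 OR N10 = L OR H = H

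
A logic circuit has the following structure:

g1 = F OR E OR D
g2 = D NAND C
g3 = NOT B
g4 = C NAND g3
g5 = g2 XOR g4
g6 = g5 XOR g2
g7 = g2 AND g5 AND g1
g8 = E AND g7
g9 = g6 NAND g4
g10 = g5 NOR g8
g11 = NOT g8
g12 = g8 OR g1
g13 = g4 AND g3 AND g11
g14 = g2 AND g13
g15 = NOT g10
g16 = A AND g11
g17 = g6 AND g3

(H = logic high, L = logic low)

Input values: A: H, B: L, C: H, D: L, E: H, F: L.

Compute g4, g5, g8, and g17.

g1 = F OR E OR D = L OR H OR L = H
g2 = D NAND C = L NAND H = H
g3 = NOT B = NOT L = H
g4 = C NAND g3 = H NAND H = L
g5 = g2 XOR g4 = H XOR L = H
g6 = g5 XOR g2 = H XOR H = L
g7 = g2 AND g5 AND g1 = H AND H AND H = H
g8 = E AND g7 = H AND H = H
g17 = g6 AND g3 = L AND H = L

g4 = L  g5 = H  g8 = H  g17 = L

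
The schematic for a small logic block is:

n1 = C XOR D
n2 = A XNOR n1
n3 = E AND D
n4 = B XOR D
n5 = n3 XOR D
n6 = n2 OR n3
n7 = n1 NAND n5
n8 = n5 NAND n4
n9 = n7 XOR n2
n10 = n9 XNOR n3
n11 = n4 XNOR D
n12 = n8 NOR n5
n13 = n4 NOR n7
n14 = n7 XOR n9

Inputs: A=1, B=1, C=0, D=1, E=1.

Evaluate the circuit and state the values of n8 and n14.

n1 = C XOR D = 0 XOR 1 = 1
n2 = A XNOR n1 = 1 XNOR 1 = 1
n3 = E AND D = 1 AND 1 = 1
n4 = B XOR D = 1 XOR 1 = 0
n5 = n3 XOR D = 1 XOR 1 = 0
n7 = n1 NAND n5 = 1 NAND 0 = 1
n8 = n5 NAND n4 = 0 NAND 0 = 1
n9 = n7 XOR n2 = 1 XOR 1 = 0
n14 = n7 XOR n9 = 1 XOR 0 = 1

n8 = 1, n14 = 1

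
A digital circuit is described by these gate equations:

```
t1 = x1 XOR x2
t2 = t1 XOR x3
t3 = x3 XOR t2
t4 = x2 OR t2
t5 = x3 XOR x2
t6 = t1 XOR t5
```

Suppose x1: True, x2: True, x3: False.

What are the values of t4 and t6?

t4 = True; t6 = True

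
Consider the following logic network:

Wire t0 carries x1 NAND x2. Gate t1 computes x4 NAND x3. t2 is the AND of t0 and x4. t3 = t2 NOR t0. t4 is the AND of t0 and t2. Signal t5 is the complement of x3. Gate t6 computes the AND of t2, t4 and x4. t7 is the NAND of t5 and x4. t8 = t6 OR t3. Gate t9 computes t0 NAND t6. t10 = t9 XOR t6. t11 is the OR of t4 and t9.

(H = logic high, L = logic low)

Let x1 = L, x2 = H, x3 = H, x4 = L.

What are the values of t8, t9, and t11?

t0 = x1 NAND x2 = L NAND H = H
t2 = t0 AND x4 = H AND L = L
t3 = t2 NOR t0 = L NOR H = L
t4 = t0 AND t2 = H AND L = L
t6 = t2 AND t4 AND x4 = L AND L AND L = L
t8 = t6 OR t3 = L OR L = L
t9 = t0 NAND t6 = H NAND L = H
t11 = t4 OR t9 = L OR H = H

t8 = L  t9 = H  t11 = H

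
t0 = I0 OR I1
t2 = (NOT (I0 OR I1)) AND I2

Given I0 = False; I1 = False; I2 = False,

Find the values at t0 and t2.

t0 = False OR False = False
t2 = (NOT (False OR False)) AND False = False

t0 = False, t2 = False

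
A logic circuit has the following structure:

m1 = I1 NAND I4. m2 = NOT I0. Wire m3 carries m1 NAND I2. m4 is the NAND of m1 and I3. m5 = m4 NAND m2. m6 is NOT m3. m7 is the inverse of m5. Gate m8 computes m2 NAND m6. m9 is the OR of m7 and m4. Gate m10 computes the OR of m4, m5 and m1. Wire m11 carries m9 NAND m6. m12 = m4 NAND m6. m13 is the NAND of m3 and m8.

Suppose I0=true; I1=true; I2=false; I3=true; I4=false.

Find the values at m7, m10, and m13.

m1 = I1 NAND I4 = true NAND false = true
m2 = NOT I0 = NOT true = false
m3 = m1 NAND I2 = true NAND false = true
m4 = m1 NAND I3 = true NAND true = false
m5 = m4 NAND m2 = false NAND false = true
m6 = NOT m3 = NOT true = false
m7 = NOT m5 = NOT true = false
m8 = m2 NAND m6 = false NAND false = true
m10 = m4 OR m5 OR m1 = false OR true OR true = true
m13 = m3 NAND m8 = true NAND true = false

m7 = false; m10 = true; m13 = false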